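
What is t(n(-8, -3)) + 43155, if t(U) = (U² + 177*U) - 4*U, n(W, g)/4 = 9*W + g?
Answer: 81255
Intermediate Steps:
n(W, g) = 4*g + 36*W (n(W, g) = 4*(9*W + g) = 4*(g + 9*W) = 4*g + 36*W)
t(U) = U² + 173*U
t(n(-8, -3)) + 43155 = (4*(-3) + 36*(-8))*(173 + (4*(-3) + 36*(-8))) + 43155 = (-12 - 288)*(173 + (-12 - 288)) + 43155 = -300*(173 - 300) + 43155 = -300*(-127) + 43155 = 38100 + 43155 = 81255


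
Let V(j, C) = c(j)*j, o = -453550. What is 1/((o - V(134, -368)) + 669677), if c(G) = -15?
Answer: 1/218137 ≈ 4.5843e-6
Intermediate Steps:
V(j, C) = -15*j
1/((o - V(134, -368)) + 669677) = 1/((-453550 - (-15)*134) + 669677) = 1/((-453550 - 1*(-2010)) + 669677) = 1/((-453550 + 2010) + 669677) = 1/(-451540 + 669677) = 1/218137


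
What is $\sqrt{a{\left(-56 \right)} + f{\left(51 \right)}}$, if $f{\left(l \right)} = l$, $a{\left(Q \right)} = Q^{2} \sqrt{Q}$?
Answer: $\sqrt{51 + 6272 i \sqrt{14}} \approx 108.44 + 108.21 i$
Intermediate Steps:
$a{\left(Q \right)} = Q^{\frac{5}{2}}$
$\sqrt{a{\left(-56 \right)} + f{\left(51 \right)}} = \sqrt{\left(-56\right)^{\frac{5}{2}} + 51} = \sqrt{6272 i \sqrt{14} + 51} = \sqrt{51 + 6272 i \sqrt{14}}$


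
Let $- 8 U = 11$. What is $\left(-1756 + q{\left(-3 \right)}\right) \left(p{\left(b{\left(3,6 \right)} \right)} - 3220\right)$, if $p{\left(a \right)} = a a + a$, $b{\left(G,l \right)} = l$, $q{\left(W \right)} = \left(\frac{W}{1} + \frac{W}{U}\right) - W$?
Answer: $\frac{61309976}{11} \approx 5.5736 \cdot 10^{6}$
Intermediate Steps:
$U = - \frac{11}{8}$ ($U = \left(- \frac{1}{8}\right) 11 = - \frac{11}{8} \approx -1.375$)
$q{\left(W \right)} = - \frac{8 W}{11}$ ($q{\left(W \right)} = \left(\frac{W}{1} + \frac{W}{- \frac{11}{8}}\right) - W = \left(W 1 + W \left(- \frac{8}{11}\right)\right) - W = \left(W - \frac{8 W}{11}\right) - W = \frac{3 W}{11} - W = - \frac{8 W}{11}$)
$p{\left(a \right)} = a + a^{2}$ ($p{\left(a \right)} = a^{2} + a = a + a^{2}$)
$\left(-1756 + q{\left(-3 \right)}\right) \left(p{\left(b{\left(3,6 \right)} \right)} - 3220\right) = \left(-1756 - - \frac{24}{11}\right) \left(6 \left(1 + 6\right) - 3220\right) = \left(-1756 + \frac{24}{11}\right) \left(6 \cdot 7 - 3220\right) = - \frac{19292 \left(42 - 3220\right)}{11} = \left(- \frac{19292}{11}\right) \left(-3178\right) = \frac{61309976}{11}$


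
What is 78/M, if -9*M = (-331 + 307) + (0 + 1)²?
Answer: 702/23 ≈ 30.522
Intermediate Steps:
M = 23/9 (M = -((-331 + 307) + (0 + 1)²)/9 = -(-24 + 1²)/9 = -(-24 + 1)/9 = -⅑*(-23) = 23/9 ≈ 2.5556)
78/M = 78/(23/9) = 78*(9/23) = 702/23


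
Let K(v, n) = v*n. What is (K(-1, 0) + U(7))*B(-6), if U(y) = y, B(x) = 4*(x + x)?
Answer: -336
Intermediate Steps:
B(x) = 8*x (B(x) = 4*(2*x) = 8*x)
K(v, n) = n*v
(K(-1, 0) + U(7))*B(-6) = (0*(-1) + 7)*(8*(-6)) = (0 + 7)*(-48) = 7*(-48) = -336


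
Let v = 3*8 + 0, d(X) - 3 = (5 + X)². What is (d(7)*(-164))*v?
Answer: -578592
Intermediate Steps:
d(X) = 3 + (5 + X)²
v = 24 (v = 24 + 0 = 24)
(d(7)*(-164))*v = ((3 + (5 + 7)²)*(-164))*24 = ((3 + 12²)*(-164))*24 = ((3 + 144)*(-164))*24 = (147*(-164))*24 = -24108*24 = -578592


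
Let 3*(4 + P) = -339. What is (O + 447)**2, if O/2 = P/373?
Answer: 27721251009/139129 ≈ 1.9925e+5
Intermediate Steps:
P = -117 (P = -4 + (1/3)*(-339) = -4 - 113 = -117)
O = -234/373 (O = 2*(-117/373) = -234/373 ≈ -0.62735)
(O + 447)**2 = (-234/373 + 447)**2 = (166497/373)**2 = 27721251009/139129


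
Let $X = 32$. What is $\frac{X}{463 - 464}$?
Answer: $-32$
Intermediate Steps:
$\frac{X}{463 - 464} = \frac{32}{463 - 464} = \frac{32}{-1} = 32 \left(-1\right) = -32$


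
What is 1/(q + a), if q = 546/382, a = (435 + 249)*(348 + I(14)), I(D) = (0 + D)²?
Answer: 191/71070609 ≈ 2.6875e-6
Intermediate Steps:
I(D) = D²
a = 372096 (a = (435 + 249)*(348 + 14²) = 684*(348 + 196) = 684*544 = 372096)
q = 273/191 (q = 546*(1/382) = 273/191 ≈ 1.4293)
1/(q + a) = 1/(273/191 + 372096) = 1/(71070609/191) = 191/71070609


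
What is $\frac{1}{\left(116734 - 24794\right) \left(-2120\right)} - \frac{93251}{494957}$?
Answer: $- \frac{18175814007757}{96473454749600} \approx -0.1884$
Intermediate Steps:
$\frac{1}{\left(116734 - 24794\right) \left(-2120\right)} - \frac{93251}{494957} = \frac{1}{116734 + \left(-201839 + 177045\right)} \left(- \frac{1}{2120}\right) - \frac{93251}{494957} = \frac{1}{116734 - 24794} \left(- \frac{1}{2120}\right) - \frac{93251}{494957} = \frac{1}{91940} \left(- \frac{1}{2120}\right) - \frac{93251}{494957} = - \frac{1}{194912800} - \frac{93251}{494957} = - \frac{18175814007757}{96473454749600}$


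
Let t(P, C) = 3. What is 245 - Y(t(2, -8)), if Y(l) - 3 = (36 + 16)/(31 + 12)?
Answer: 10354/43 ≈ 240.79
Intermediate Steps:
Y(l) = 181/43 (Y(l) = 3 + (36 + 16)/(31 + 12) = 3 + 52/43 = 181/43)
245 - Y(t(2, -8)) = 245 - 1*181/43 = 245 - 181/43 = 10354/43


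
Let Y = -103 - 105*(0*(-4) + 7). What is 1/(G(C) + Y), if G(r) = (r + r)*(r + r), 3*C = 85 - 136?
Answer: 1/318 ≈ 0.0031447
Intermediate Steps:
C = -17 (C = (85 - 136)/3 = (⅓)*(-51) = -17)
G(r) = 4*r² (G(r) = (2*r)*(2*r) = 4*r²)
Y = -838 (Y = -103 - 105*(0 + 7) = -103 - 105*7 = -103 - 735 = -838)
1/(G(C) + Y) = 1/(4*(-17)² - 838) = 1/(4*289 - 838) = 1/(1156 - 838) = 1/318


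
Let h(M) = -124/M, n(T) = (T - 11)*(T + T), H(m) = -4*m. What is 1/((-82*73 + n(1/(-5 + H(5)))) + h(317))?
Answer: -198125/1185878766 ≈ -0.00016707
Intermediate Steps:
n(T) = 2*T*(-11 + T) (n(T) = (-11 + T)*(2*T) = 2*T*(-11 + T))
1/((-82*73 + n(1/(-5 + H(5)))) + h(317)) = 1/((-82*73 + 2*(-11 + 1/(-5 - 4*5))/(-5 - 4*5)) - 124/317) = 1/((-5986 + 2*(-11 + 1/(-5 - 20))/(-5 - 20)) - 124*1/317) = 1/((-5986 + 2*(-11 + 1/(-25))/(-25)) - 124/317) = 1/((-5986 + 2*(-1/25)*(-11 - 1/25)) - 124/317) = 1/((-5986 + 2*(-1/25)*(-276/25)) - 124/317) = 1/((-5986 + 552/625) - 124/317) = 1/(-3740698/625 - 124/317) = 1/(-1185878766/198125) = -198125/1185878766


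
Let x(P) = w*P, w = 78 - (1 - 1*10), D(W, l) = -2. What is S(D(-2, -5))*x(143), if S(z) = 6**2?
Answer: 447876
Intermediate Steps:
S(z) = 36
w = 87 (w = 78 - (1 - 10) = 78 - 1*(-9) = 78 + 9 = 87)
x(P) = 87*P
S(D(-2, -5))*x(143) = 36*(87*143) = 36*12441 = 447876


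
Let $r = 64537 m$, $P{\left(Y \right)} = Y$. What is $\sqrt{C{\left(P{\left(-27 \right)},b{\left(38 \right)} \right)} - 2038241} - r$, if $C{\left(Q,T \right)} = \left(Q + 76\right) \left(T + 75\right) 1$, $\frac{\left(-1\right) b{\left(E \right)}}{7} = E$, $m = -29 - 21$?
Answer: $3226850 + 20 i \sqrt{5119} \approx 3.2268 \cdot 10^{6} + 1430.9 i$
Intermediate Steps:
$m = -50$ ($m = -29 - 21 = -50$)
$b{\left(E \right)} = - 7 E$
$C{\left(Q,T \right)} = \left(75 + T\right) \left(76 + Q\right)$ ($C{\left(Q,T \right)} = \left(76 + Q\right) \left(75 + T\right) 1 = \left(75 + T\right) \left(76 + Q\right) 1 = \left(75 + T\right) \left(76 + Q\right)$)
$r = -3226850$ ($r = 64537 \left(-50\right) = -3226850$)
$\sqrt{C{\left(P{\left(-27 \right)},b{\left(38 \right)} \right)} - 2038241} - r = \sqrt{\left(5700 + 75 \left(-27\right) + 76 \left(\left(-7\right) 38\right) - 27 \left(\left(-7\right) 38\right)\right) - 2038241} - -3226850 = \sqrt{\left(5700 - 2025 + 76 \left(-266\right) - -7182\right) - 2038241} + 3226850 = \sqrt{\left(5700 - 2025 - 20216 + 7182\right) - 2038241} + 3226850 = \sqrt{-9359 - 2038241} + 3226850 = \sqrt{-2047600} + 3226850 = 20 i \sqrt{5119} + 3226850 = 3226850 + 20 i \sqrt{5119}$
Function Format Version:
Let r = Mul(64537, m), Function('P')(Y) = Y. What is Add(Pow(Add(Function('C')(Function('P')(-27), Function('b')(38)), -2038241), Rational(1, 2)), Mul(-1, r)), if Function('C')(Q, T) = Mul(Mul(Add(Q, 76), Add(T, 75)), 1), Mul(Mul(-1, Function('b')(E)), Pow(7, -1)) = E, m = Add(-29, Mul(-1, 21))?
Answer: Add(3226850, Mul(20, I, Pow(5119, Rational(1, 2)))) ≈ Add(3.2268e+6, Mul(1430.9, I))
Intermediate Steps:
m = -50 (m = Add(-29, -21) = -50)
Function('b')(E) = Mul(-7, E)
Function('C')(Q, T) = Mul(Add(75, T), Add(76, Q)) (Function('C')(Q, T) = Mul(Mul(Add(76, Q), Add(75, T)), 1) = Mul(Mul(Add(75, T), Add(76, Q)), 1) = Mul(Add(75, T), Add(76, Q)))
r = -3226850 (r = Mul(64537, -50) = -3226850)
Add(Pow(Add(Function('C')(Function('P')(-27), Function('b')(38)), -2038241), Rational(1, 2)), Mul(-1, r)) = Add(Pow(Add(Add(5700, Mul(75, -27), Mul(76, Mul(-7, 38)), Mul(-27, Mul(-7, 38))), -2038241), Rational(1, 2)), Mul(-1, -3226850)) = Add(Pow(Add(Add(5700, -2025, Mul(76, -266), Mul(-27, -266)), -2038241), Rational(1, 2)), 3226850) = Add(Pow(Add(Add(5700, -2025, -20216, 7182), -2038241), Rational(1, 2)), 3226850) = Add(Pow(Add(-9359, -2038241), Rational(1, 2)), 3226850) = Add(Pow(-2047600, Rational(1, 2)), 3226850) = Add(Mul(20, I, Pow(5119, Rational(1, 2))), 3226850) = Add(3226850, Mul(20, I, Pow(5119, Rational(1, 2))))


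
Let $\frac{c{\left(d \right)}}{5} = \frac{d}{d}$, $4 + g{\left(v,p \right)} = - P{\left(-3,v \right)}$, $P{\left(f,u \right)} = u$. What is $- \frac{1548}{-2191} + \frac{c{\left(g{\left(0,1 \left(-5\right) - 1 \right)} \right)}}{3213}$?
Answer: $\frac{712097}{1005669} \approx 0.70808$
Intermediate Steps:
$g{\left(v,p \right)} = -4 - v$
$c{\left(d \right)} = 5$ ($c{\left(d \right)} = 5 \frac{d}{d} = 5 \cdot 1 = 5$)
$- \frac{1548}{-2191} + \frac{c{\left(g{\left(0,1 \left(-5\right) - 1 \right)} \right)}}{3213} = - \frac{1548}{-2191} + \frac{5}{3213} = \left(-1548\right) \left(- \frac{1}{2191}\right) + 5 \cdot \frac{1}{3213} = \frac{1548}{2191} + \frac{5}{3213} = \frac{712097}{1005669}$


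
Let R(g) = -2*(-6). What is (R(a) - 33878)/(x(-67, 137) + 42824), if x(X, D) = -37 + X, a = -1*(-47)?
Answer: -16933/21360 ≈ -0.79274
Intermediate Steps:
a = 47
R(g) = 12
(R(a) - 33878)/(x(-67, 137) + 42824) = (12 - 33878)/((-37 - 67) + 42824) = -33866/(-104 + 42824) = -33866/42720 = -33866*1/42720 = -16933/21360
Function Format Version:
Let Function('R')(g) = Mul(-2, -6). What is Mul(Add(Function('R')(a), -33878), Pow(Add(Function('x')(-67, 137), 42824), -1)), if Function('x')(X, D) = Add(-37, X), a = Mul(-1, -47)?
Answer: Rational(-16933, 21360) ≈ -0.79274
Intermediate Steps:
a = 47
Function('R')(g) = 12
Mul(Add(Function('R')(a), -33878), Pow(Add(Function('x')(-67, 137), 42824), -1)) = Mul(Add(12, -33878), Pow(Add(Add(-37, -67), 42824), -1)) = Mul(-33866, Pow(Add(-104, 42824), -1)) = Mul(-33866, Pow(42720, -1)) = Mul(-33866, Rational(1, 42720)) = Rational(-16933, 21360)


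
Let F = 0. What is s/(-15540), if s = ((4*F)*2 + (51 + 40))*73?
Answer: -949/2220 ≈ -0.42748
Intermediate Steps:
s = 6643 (s = ((4*0)*2 + (51 + 40))*73 = (0*2 + 91)*73 = (0 + 91)*73 = 91*73 = 6643)
s/(-15540) = 6643/(-15540) = 6643*(-1/15540) = -949/2220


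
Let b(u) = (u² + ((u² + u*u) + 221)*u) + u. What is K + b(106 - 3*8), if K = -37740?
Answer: 1089924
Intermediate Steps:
b(u) = u + u² + u*(221 + 2*u²) (b(u) = (u² + ((u² + u²) + 221)*u) + u = (u² + (2*u² + 221)*u) + u = (u² + (221 + 2*u²)*u) + u = (u² + u*(221 + 2*u²)) + u = u + u² + u*(221 + 2*u²))
K + b(106 - 3*8) = -37740 + (106 - 3*8)*(222 + (106 - 3*8) + 2*(106 - 3*8)²) = -37740 + (106 - 24)*(222 + (106 - 24) + 2*(106 - 24)²) = -37740 + 82*(222 + 82 + 2*82²) = -37740 + 82*(222 + 82 + 2*6724) = -37740 + 82*(222 + 82 + 13448) = -37740 + 82*13752 = -37740 + 1127664 = 1089924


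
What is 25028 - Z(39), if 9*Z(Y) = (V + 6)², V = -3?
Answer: 25027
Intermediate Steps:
Z(Y) = 1 (Z(Y) = (-3 + 6)²/9 = (⅑)*3² = (⅑)*9 = 1)
25028 - Z(39) = 25028 - 1*1 = 25028 - 1 = 25027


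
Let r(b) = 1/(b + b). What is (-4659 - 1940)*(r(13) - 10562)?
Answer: 1812157989/26 ≈ 6.9698e+7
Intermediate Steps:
r(b) = 1/(2*b)
(-4659 - 1940)*(r(13) - 10562) = (-4659 - 1940)*((1/2)/13 - 10562) = -6599*((1/2)*(1/13) - 10562) = -6599*(1/26 - 10562) = -6599*(-274611/26) = 1812157989/26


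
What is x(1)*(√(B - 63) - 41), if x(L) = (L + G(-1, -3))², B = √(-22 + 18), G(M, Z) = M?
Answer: 0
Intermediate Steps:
B = 2*I (B = √(-4) = 2*I ≈ 2.0*I)
x(L) = (-1 + L)² (x(L) = (L - 1)² = (-1 + L)²)
x(1)*(√(B - 63) - 41) = (-1 + 1)²*(√(2*I - 63) - 41) = 0²*(√(-63 + 2*I) - 41) = 0*(-41 + √(-63 + 2*I)) = 0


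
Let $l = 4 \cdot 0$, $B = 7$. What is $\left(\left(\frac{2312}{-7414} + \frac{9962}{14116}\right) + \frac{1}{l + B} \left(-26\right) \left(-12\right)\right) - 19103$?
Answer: $- \frac{3490441737821}{183148042} \approx -19058.0$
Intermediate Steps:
$l = 0$
$\left(\left(\frac{2312}{-7414} + \frac{9962}{14116}\right) + \frac{1}{l + B} \left(-26\right) \left(-12\right)\right) - 19103 = \left(\left(\frac{2312}{-7414} + \frac{9962}{14116}\right) + \frac{1}{0 + 7} \left(-26\right) \left(-12\right)\right) - 19103 = \left(\left(2312 \left(- \frac{1}{7414}\right) + 9962 \cdot \frac{1}{14116}\right) + \frac{1}{7} \left(-26\right) \left(-12\right)\right) - 19103 = \left(\left(- \frac{1156}{3707} + \frac{4981}{7058}\right) + \frac{1}{7} \left(-26\right) \left(-12\right)\right) - 19103 = \left(\frac{10305519}{26164006} - - \frac{312}{7}\right) - 19103 = \left(\frac{10305519}{26164006} + \frac{312}{7}\right) - 19103 = \frac{8235308505}{183148042} - 19103 = - \frac{3490441737821}{183148042}$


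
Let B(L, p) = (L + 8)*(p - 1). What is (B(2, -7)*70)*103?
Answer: -576800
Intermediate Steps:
B(L, p) = (-1 + p)*(8 + L) (B(L, p) = (8 + L)*(-1 + p) = (-1 + p)*(8 + L))
(B(2, -7)*70)*103 = ((-8 - 1*2 + 8*(-7) + 2*(-7))*70)*103 = ((-8 - 2 - 56 - 14)*70)*103 = -80*70*103 = -5600*103 = -576800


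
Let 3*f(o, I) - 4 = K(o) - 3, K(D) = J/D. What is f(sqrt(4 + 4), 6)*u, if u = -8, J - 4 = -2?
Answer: -8/3 - 4*sqrt(2)/3 ≈ -4.5523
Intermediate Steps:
J = 2 (J = 4 - 2 = 2)
K(D) = 2/D
f(o, I) = 1/3 + 2/(3*o) (f(o, I) = 4/3 + (2/o - 3)/3 = 4/3 + (-3 + 2/o)/3 = 4/3 + (-1 + 2/(3*o)) = 1/3 + 2/(3*o))
f(sqrt(4 + 4), 6)*u = ((2 + sqrt(4 + 4))/(3*(sqrt(4 + 4))))*(-8) = ((2 + sqrt(8))/(3*(sqrt(8))))*(-8) = ((2 + 2*sqrt(2))/(3*((2*sqrt(2)))))*(-8) = ((sqrt(2)/4)*(2 + 2*sqrt(2))/3)*(-8) = (sqrt(2)*(2 + 2*sqrt(2))/12)*(-8) = -2*sqrt(2)*(2 + 2*sqrt(2))/3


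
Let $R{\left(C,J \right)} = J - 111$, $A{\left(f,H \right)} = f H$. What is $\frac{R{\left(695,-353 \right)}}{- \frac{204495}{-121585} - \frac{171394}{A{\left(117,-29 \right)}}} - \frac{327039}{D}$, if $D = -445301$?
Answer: $- \frac{381445760362629}{46773528664505} \approx -8.1552$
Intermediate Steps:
$A{\left(f,H \right)} = H f$
$R{\left(C,J \right)} = -111 + J$
$\frac{R{\left(695,-353 \right)}}{- \frac{204495}{-121585} - \frac{171394}{A{\left(117,-29 \right)}}} - \frac{327039}{D} = \frac{-111 - 353}{- \frac{204495}{-121585} - \frac{171394}{\left(-29\right) 117}} - \frac{327039}{-445301} = - \frac{464}{\left(-204495\right) \left(- \frac{1}{121585}\right) - \frac{171394}{-3393}} - - \frac{327039}{445301} = - \frac{464}{\frac{40899}{24317} - - \frac{171394}{3393}} + \frac{327039}{445301} = - \frac{464}{\frac{40899}{24317} + \frac{171394}{3393}} + \frac{327039}{445301} = - \frac{464}{\frac{4306558205}{82507581}} + \frac{327039}{445301} = \left(-464\right) \frac{82507581}{4306558205} + \frac{327039}{445301} = - \frac{38283517584}{4306558205} + \frac{327039}{445301} = - \frac{381445760362629}{46773528664505}$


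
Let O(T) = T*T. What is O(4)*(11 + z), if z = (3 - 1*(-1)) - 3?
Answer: 192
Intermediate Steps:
O(T) = T**2
z = 1 (z = (3 + 1) - 3 = 4 - 3 = 1)
O(4)*(11 + z) = 4**2*(11 + 1) = 16*12 = 192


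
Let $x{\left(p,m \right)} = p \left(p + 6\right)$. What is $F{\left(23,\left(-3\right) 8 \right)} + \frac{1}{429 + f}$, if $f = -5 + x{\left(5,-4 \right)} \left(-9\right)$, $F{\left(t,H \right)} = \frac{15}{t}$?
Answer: $\frac{1042}{1633} \approx 0.63809$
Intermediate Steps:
$x{\left(p,m \right)} = p \left(6 + p\right)$
$f = -500$ ($f = -5 + 5 \left(6 + 5\right) \left(-9\right) = -5 + 5 \cdot 11 \left(-9\right) = -5 + 55 \left(-9\right) = -5 - 495 = -500$)
$F{\left(23,\left(-3\right) 8 \right)} + \frac{1}{429 + f} = \frac{15}{23} + \frac{1}{429 - 500} = 15 \cdot \frac{1}{23} + \frac{1}{-71} = \frac{15}{23} - \frac{1}{71} = \frac{1042}{1633}$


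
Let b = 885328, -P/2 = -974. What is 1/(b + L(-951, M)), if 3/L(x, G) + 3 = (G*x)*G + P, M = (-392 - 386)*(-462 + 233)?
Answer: 30186355028099/26724825324316831469 ≈ 1.1295e-6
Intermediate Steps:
P = 1948 (P = -2*(-974) = 1948)
M = 178162 (M = -778*(-229) = 178162)
L(x, G) = 3/(1945 + x*G²) (L(x, G) = 3/(-3 + ((G*x)*G + 1948)) = 3/(-3 + (x*G² + 1948)) = 3/(-3 + (1948 + x*G²)) = 3/(1945 + x*G²))
1/(b + L(-951, M)) = 1/(885328 + 3/(1945 - 951*178162²)) = 1/(885328 + 3/(1945 - 951*31741698244)) = 1/(885328 + 3/(1945 - 30186355030044)) = 1/(885328 + 3/(-30186355028099)) = 1/(885328 + 3*(-1/30186355028099)) = 1/(885328 - 3/30186355028099) = 1/(26724825324316831469/30186355028099) = 30186355028099/26724825324316831469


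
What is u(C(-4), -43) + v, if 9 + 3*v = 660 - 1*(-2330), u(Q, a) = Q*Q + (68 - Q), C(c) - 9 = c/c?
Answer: 3455/3 ≈ 1151.7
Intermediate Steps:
C(c) = 10 (C(c) = 9 + c/c = 9 + 1 = 10)
u(Q, a) = 68 + Q² - Q (u(Q, a) = Q² + (68 - Q) = 68 + Q² - Q)
v = 2981/3 (v = -3 + (660 - 1*(-2330))/3 = -3 + (660 + 2330)/3 = -3 + (⅓)*2990 = -3 + 2990/3 = 2981/3 ≈ 993.67)
u(C(-4), -43) + v = (68 + 10² - 1*10) + 2981/3 = (68 + 100 - 10) + 2981/3 = 158 + 2981/3 = 3455/3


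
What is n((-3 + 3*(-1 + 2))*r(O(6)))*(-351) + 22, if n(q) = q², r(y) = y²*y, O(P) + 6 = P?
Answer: 22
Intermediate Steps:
O(P) = -6 + P
r(y) = y³
n((-3 + 3*(-1 + 2))*r(O(6)))*(-351) + 22 = ((-3 + 3*(-1 + 2))*(-6 + 6)³)²*(-351) + 22 = ((-3 + 3*1)*0³)²*(-351) + 22 = ((-3 + 3)*0)²*(-351) + 22 = (0*0)²*(-351) + 22 = 0²*(-351) + 22 = 0*(-351) + 22 = 0 + 22 = 22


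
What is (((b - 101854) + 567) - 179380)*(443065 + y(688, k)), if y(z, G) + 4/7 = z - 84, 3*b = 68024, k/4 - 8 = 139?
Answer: -2403724115383/21 ≈ -1.1446e+11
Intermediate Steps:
k = 588 (k = 32 + 4*139 = 32 + 556 = 588)
b = 68024/3 (b = (1/3)*68024 = 68024/3 ≈ 22675.)
y(z, G) = -592/7 + z (y(z, G) = -4/7 + (z - 84) = -4/7 + (-84 + z) = -592/7 + z)
(((b - 101854) + 567) - 179380)*(443065 + y(688, k)) = (((68024/3 - 101854) + 567) - 179380)*(443065 + (-592/7 + 688)) = ((-237538/3 + 567) - 179380)*(443065 + 4224/7) = (-235837/3 - 179380)*(3105679/7) = -773977/3*3105679/7 = -2403724115383/21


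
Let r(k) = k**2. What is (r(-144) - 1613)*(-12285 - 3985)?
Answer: -311131210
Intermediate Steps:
(r(-144) - 1613)*(-12285 - 3985) = ((-144)**2 - 1613)*(-12285 - 3985) = (20736 - 1613)*(-16270) = 19123*(-16270) = -311131210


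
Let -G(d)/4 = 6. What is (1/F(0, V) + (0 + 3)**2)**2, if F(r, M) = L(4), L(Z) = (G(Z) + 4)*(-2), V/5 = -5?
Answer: 130321/1600 ≈ 81.451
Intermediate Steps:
V = -25 (V = 5*(-5) = -25)
G(d) = -24 (G(d) = -4*6 = -24)
L(Z) = 40 (L(Z) = (-24 + 4)*(-2) = -20*(-2) = 40)
F(r, M) = 40
(1/F(0, V) + (0 + 3)**2)**2 = (1/40 + (0 + 3)**2)**2 = (1/40 + 3**2)**2 = (1/40 + 9)**2 = (361/40)**2 = 130321/1600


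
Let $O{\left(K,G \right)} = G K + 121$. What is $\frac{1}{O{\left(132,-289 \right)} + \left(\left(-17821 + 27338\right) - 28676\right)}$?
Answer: $- \frac{1}{57186} \approx -1.7487 \cdot 10^{-5}$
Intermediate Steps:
$O{\left(K,G \right)} = 121 + G K$
$\frac{1}{O{\left(132,-289 \right)} + \left(\left(-17821 + 27338\right) - 28676\right)} = \frac{1}{\left(121 - 38148\right) + \left(\left(-17821 + 27338\right) - 28676\right)} = \frac{1}{\left(121 - 38148\right) + \left(9517 - 28676\right)} = \frac{1}{-38027 - 19159} = \frac{1}{-57186} = - \frac{1}{57186}$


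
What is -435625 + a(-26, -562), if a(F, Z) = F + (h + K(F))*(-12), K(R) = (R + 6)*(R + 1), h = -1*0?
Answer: -441651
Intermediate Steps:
h = 0
K(R) = (1 + R)*(6 + R) (K(R) = (6 + R)*(1 + R) = (1 + R)*(6 + R))
a(F, Z) = -72 - 83*F - 12*F**2 (a(F, Z) = F + (0 + (6 + F**2 + 7*F))*(-12) = F + (6 + F**2 + 7*F)*(-12) = F + (-72 - 84*F - 12*F**2) = -72 - 83*F - 12*F**2)
-435625 + a(-26, -562) = -435625 + (-72 - 83*(-26) - 12*(-26)**2) = -435625 + (-72 + 2158 - 12*676) = -435625 + (-72 + 2158 - 8112) = -435625 - 6026 = -441651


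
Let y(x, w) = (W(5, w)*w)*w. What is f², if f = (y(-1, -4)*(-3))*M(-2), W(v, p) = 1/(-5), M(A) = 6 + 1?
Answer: 112896/25 ≈ 4515.8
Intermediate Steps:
M(A) = 7
W(v, p) = -⅕
y(x, w) = -w²/5 (y(x, w) = (-w/5)*w = -w²/5)
f = 336/5 (f = (-⅕*(-4)²*(-3))*7 = (-⅕*16*(-3))*7 = -16/5*(-3)*7 = (48/5)*7 = 336/5 ≈ 67.200)
f² = (336/5)² = 112896/25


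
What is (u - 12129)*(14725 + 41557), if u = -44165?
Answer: -3168338908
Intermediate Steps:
(u - 12129)*(14725 + 41557) = (-44165 - 12129)*(14725 + 41557) = -56294*56282 = -3168338908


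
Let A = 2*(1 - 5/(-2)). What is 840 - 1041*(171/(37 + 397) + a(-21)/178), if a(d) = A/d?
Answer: 8339080/19313 ≈ 431.79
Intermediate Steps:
A = 7 (A = 2*(1 - 5*(-½)) = 2*(1 + 5/2) = 2*(7/2) = 7)
a(d) = 7/d
840 - 1041*(171/(37 + 397) + a(-21)/178) = 840 - 1041*(171/(37 + 397) + (7/(-21))/178) = 840 - 1041*(171/434 + (7*(-1/21))*(1/178)) = 840 - 1041*(171*(1/434) - ⅓*1/178) = 840 - 1041*(171/434 - 1/534) = 840 - 1041*22720/57939 = 840 - 7883840/19313 = 8339080/19313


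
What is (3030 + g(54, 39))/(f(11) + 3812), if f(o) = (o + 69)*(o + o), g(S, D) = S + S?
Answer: 1569/2786 ≈ 0.56317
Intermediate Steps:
g(S, D) = 2*S
f(o) = 2*o*(69 + o) (f(o) = (69 + o)*(2*o) = 2*o*(69 + o))
(3030 + g(54, 39))/(f(11) + 3812) = (3030 + 2*54)/(2*11*(69 + 11) + 3812) = (3030 + 108)/(2*11*80 + 3812) = 3138/(1760 + 3812) = 3138/5572 = 3138*(1/5572) = 1569/2786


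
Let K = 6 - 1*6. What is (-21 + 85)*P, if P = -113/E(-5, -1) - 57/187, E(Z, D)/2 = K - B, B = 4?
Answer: 165400/187 ≈ 884.49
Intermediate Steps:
K = 0 (K = 6 - 6 = 0)
E(Z, D) = -8 (E(Z, D) = 2*(0 - 1*4) = 2*(0 - 4) = 2*(-4) = -8)
P = 20675/1496 (P = -113/(-8) - 57/187 = -113*(-1/8) - 57*1/187 = 113/8 - 57/187 = 20675/1496 ≈ 13.820)
(-21 + 85)*P = (-21 + 85)*(20675/1496) = 64*(20675/1496) = 165400/187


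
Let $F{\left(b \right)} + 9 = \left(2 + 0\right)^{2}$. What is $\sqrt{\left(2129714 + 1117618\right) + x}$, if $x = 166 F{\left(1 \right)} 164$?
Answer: $2 \sqrt{777803} \approx 1763.9$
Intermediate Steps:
$F{\left(b \right)} = -5$ ($F{\left(b \right)} = -9 + \left(2 + 0\right)^{2} = -9 + 2^{2} = -9 + 4 = -5$)
$x = -136120$ ($x = 166 \left(-5\right) 164 = \left(-830\right) 164 = -136120$)
$\sqrt{\left(2129714 + 1117618\right) + x} = \sqrt{\left(2129714 + 1117618\right) - 136120} = \sqrt{3247332 - 136120} = \sqrt{3111212} = 2 \sqrt{777803}$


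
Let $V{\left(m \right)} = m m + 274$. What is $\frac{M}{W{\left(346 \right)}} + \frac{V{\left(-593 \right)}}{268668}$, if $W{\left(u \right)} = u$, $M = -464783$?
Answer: $- \frac{62375276843}{46479564} \approx -1342.0$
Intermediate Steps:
$V{\left(m \right)} = 274 + m^{2}$ ($V{\left(m \right)} = m^{2} + 274 = 274 + m^{2}$)
$\frac{M}{W{\left(346 \right)}} + \frac{V{\left(-593 \right)}}{268668} = - \frac{464783}{346} + \frac{274 + \left(-593\right)^{2}}{268668} = \left(-464783\right) \frac{1}{346} + \left(274 + 351649\right) \frac{1}{268668} = - \frac{464783}{346} + 351923 \cdot \frac{1}{268668} = - \frac{464783}{346} + \frac{351923}{268668} = - \frac{62375276843}{46479564}$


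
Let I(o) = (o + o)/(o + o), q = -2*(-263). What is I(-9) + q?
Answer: 527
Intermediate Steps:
q = 526
I(o) = 1 (I(o) = (2*o)/((2*o)) = (2*o)*(1/(2*o)) = 1)
I(-9) + q = 1 + 526 = 527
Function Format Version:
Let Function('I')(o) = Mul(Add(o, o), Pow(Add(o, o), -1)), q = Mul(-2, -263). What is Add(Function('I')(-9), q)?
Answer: 527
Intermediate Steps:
q = 526
Function('I')(o) = 1 (Function('I')(o) = Mul(Mul(2, o), Pow(Mul(2, o), -1)) = Mul(Mul(2, o), Mul(Rational(1, 2), Pow(o, -1))) = 1)
Add(Function('I')(-9), q) = Add(1, 526) = 527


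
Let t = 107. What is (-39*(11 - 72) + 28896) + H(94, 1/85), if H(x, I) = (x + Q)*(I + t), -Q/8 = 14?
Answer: 2494647/85 ≈ 29349.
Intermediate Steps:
Q = -112 (Q = -8*14 = -112)
H(x, I) = (-112 + x)*(107 + I) (H(x, I) = (x - 112)*(I + 107) = (-112 + x)*(107 + I))
(-39*(11 - 72) + 28896) + H(94, 1/85) = (-39*(11 - 72) + 28896) + (-11984 - 112/85 + 107*94 + 94/85) = (-39*(-61) + 28896) + (-11984 - 112*1/85 + 10058 + (1/85)*94) = (2379 + 28896) + (-11984 - 112/85 + 10058 + 94/85) = 31275 - 163728/85 = 2494647/85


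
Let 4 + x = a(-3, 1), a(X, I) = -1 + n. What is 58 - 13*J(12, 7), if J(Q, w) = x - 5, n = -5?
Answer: 253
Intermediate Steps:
a(X, I) = -6 (a(X, I) = -1 - 5 = -6)
x = -10 (x = -4 - 6 = -10)
J(Q, w) = -15 (J(Q, w) = -10 - 5 = -15)
58 - 13*J(12, 7) = 58 - 13*(-15) = 58 + 195 = 253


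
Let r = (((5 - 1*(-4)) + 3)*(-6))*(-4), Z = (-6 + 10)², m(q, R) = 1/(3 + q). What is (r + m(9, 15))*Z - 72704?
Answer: -204284/3 ≈ -68095.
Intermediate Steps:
Z = 16 (Z = 4² = 16)
r = 288 (r = (((5 + 4) + 3)*(-6))*(-4) = ((9 + 3)*(-6))*(-4) = (12*(-6))*(-4) = -72*(-4) = 288)
(r + m(9, 15))*Z - 72704 = (288 + 1/(3 + 9))*16 - 72704 = (288 + 1/12)*16 - 72704 = (3457/12)*16 - 72704 = 13828/3 - 72704 = -204284/3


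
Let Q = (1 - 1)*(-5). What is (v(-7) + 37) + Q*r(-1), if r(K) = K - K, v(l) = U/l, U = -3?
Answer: 262/7 ≈ 37.429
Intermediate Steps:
v(l) = -3/l
Q = 0 (Q = 0*(-5) = 0)
r(K) = 0
(v(-7) + 37) + Q*r(-1) = (-3/(-7) + 37) + 0*0 = (-3*(-⅐) + 37) + 0 = (3/7 + 37) + 0 = 262/7 + 0 = 262/7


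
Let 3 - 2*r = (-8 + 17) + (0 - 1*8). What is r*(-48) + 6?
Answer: -42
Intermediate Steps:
r = 1 (r = 3/2 - ((-8 + 17) + (0 - 1*8))/2 = 3/2 - (9 + (0 - 8))/2 = 3/2 - (9 - 8)/2 = 3/2 - ½*1 = 3/2 - ½ = 1)
r*(-48) + 6 = 1*(-48) + 6 = -48 + 6 = -42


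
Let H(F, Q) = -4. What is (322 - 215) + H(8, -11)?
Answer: 103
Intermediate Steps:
(322 - 215) + H(8, -11) = (322 - 215) - 4 = 107 - 4 = 103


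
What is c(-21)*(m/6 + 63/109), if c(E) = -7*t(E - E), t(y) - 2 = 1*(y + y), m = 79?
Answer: -62923/327 ≈ -192.43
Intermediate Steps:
t(y) = 2 + 2*y (t(y) = 2 + 1*(y + y) = 2 + 1*(2*y) = 2 + 2*y)
c(E) = -14 (c(E) = -7*(2 + 2*(E - E)) = -7*(2 + 2*0) = -7*(2 + 0) = -7*2 = -14)
c(-21)*(m/6 + 63/109) = -14*(79/6 + 63/109) = -14*8989/654 = -62923/327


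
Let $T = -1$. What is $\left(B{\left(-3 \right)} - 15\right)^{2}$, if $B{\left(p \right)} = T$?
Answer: $256$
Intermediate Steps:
$B{\left(p \right)} = -1$
$\left(B{\left(-3 \right)} - 15\right)^{2} = \left(-1 - 15\right)^{2} = \left(-16\right)^{2} = 256$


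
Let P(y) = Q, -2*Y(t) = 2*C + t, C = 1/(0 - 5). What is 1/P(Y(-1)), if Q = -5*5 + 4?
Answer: -1/21 ≈ -0.047619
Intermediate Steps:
C = -⅕ (C = 1/(-5) = -⅕ ≈ -0.20000)
Y(t) = ⅕ - t/2 (Y(t) = -(2*(-⅕) + t)/2 = -(-⅖ + t)/2 = ⅕ - t/2)
Q = -21 (Q = -25 + 4 = -21)
P(y) = -21
1/P(Y(-1)) = 1/(-21) = -1/21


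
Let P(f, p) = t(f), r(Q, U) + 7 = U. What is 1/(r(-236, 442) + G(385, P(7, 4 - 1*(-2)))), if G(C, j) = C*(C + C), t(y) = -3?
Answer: 1/296885 ≈ 3.3683e-6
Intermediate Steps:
r(Q, U) = -7 + U
P(f, p) = -3
G(C, j) = 2*C² (G(C, j) = C*(2*C) = 2*C²)
1/(r(-236, 442) + G(385, P(7, 4 - 1*(-2)))) = 1/((-7 + 442) + 2*385²) = 1/(435 + 2*148225) = 1/(435 + 296450) = 1/296885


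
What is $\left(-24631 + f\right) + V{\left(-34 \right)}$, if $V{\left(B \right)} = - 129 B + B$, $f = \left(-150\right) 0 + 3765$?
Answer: $-16514$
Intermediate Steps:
$f = 3765$ ($f = 0 + 3765 = 3765$)
$V{\left(B \right)} = - 128 B$
$\left(-24631 + f\right) + V{\left(-34 \right)} = \left(-24631 + 3765\right) - -4352 = -20866 + 4352 = -16514$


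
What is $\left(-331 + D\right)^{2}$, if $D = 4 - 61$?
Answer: $150544$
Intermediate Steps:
$D = -57$ ($D = 4 - 61 = -57$)
$\left(-331 + D\right)^{2} = \left(-331 - 57\right)^{2} = \left(-388\right)^{2} = 150544$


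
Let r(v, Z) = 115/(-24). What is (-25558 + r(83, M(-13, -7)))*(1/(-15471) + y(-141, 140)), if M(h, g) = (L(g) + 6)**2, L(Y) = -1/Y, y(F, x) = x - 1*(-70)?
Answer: -1993228413863/371304 ≈ -5.3682e+6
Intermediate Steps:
y(F, x) = 70 + x (y(F, x) = x + 70 = 70 + x)
M(h, g) = (6 - 1/g)**2 (M(h, g) = (-1/g + 6)**2 = (6 - 1/g)**2)
r(v, Z) = -115/24 (r(v, Z) = 115*(-1/24) = -115/24)
(-25558 + r(83, M(-13, -7)))*(1/(-15471) + y(-141, 140)) = (-25558 - 115/24)*(1/(-15471) + (70 + 140)) = -613507*(-1/15471 + 210)/24 = -613507/24*3248909/15471 = -1993228413863/371304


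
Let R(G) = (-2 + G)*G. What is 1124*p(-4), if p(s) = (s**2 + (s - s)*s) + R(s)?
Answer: 44960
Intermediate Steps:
R(G) = G*(-2 + G)
p(s) = s**2 + s*(-2 + s) (p(s) = (s**2 + (s - s)*s) + s*(-2 + s) = (s**2 + 0*s) + s*(-2 + s) = (s**2 + 0) + s*(-2 + s) = s**2 + s*(-2 + s))
1124*p(-4) = 1124*(2*(-4)*(-1 - 4)) = 1124*(2*(-4)*(-5)) = 1124*40 = 44960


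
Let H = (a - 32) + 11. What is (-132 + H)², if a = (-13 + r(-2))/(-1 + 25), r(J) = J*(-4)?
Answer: 13520329/576 ≈ 23473.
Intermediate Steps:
r(J) = -4*J
a = -5/24 (a = (-13 - 4*(-2))/(-1 + 25) = (-13 + 8)/24 = -5*1/24 = -5/24 ≈ -0.20833)
H = -509/24 (H = (-5/24 - 32) + 11 = -773/24 + 11 = -509/24 ≈ -21.208)
(-132 + H)² = (-132 - 509/24)² = (-3677/24)² = 13520329/576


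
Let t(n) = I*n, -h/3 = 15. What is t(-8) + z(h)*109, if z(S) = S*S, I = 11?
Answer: 220637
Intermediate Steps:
h = -45 (h = -3*15 = -45)
z(S) = S**2
t(n) = 11*n
t(-8) + z(h)*109 = 11*(-8) + (-45)**2*109 = -88 + 2025*109 = -88 + 220725 = 220637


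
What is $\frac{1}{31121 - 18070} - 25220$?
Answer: $- \frac{329146219}{13051} \approx -25220.0$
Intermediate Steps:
$\frac{1}{31121 - 18070} - 25220 = \frac{1}{13051} - 25220 = - \frac{329146219}{13051}$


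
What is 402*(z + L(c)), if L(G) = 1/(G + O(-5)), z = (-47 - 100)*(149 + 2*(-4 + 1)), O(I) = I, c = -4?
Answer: -25351460/3 ≈ -8.4505e+6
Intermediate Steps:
z = -21021 (z = -147*(149 + 2*(-3)) = -147*(149 - 6) = -147*143 = -21021)
L(G) = 1/(-5 + G) (L(G) = 1/(G - 5) = 1/(-5 + G))
402*(z + L(c)) = 402*(-21021 + 1/(-5 - 4)) = 402*(-21021 + 1/(-9)) = 402*(-21021 - 1/9) = 402*(-189190/9) = -25351460/3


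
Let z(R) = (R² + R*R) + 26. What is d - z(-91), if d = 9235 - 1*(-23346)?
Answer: 15993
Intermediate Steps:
z(R) = 26 + 2*R² (z(R) = (R² + R²) + 26 = 2*R² + 26 = 26 + 2*R²)
d = 32581 (d = 9235 + 23346 = 32581)
d - z(-91) = 32581 - (26 + 2*(-91)²) = 32581 - (26 + 2*8281) = 32581 - (26 + 16562) = 32581 - 1*16588 = 32581 - 16588 = 15993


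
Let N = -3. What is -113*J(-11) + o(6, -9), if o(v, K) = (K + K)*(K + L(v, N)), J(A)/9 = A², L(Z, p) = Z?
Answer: -123003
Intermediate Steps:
J(A) = 9*A²
o(v, K) = 2*K*(K + v) (o(v, K) = (K + K)*(K + v) = (2*K)*(K + v) = 2*K*(K + v))
-113*J(-11) + o(6, -9) = -1017*(-11)² + 2*(-9)*(-9 + 6) = -1017*121 + 2*(-9)*(-3) = -113*1089 + 54 = -123057 + 54 = -123003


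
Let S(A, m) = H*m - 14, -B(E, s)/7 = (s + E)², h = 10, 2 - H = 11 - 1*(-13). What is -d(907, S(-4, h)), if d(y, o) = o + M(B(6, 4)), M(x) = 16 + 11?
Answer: 207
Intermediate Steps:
H = -22 (H = 2 - (11 - 1*(-13)) = 2 - (11 + 13) = 2 - 1*24 = 2 - 24 = -22)
B(E, s) = -7*(E + s)² (B(E, s) = -7*(s + E)² = -7*(E + s)²)
M(x) = 27
S(A, m) = -14 - 22*m (S(A, m) = -22*m - 14 = -14 - 22*m)
d(y, o) = 27 + o (d(y, o) = o + 27 = 27 + o)
-d(907, S(-4, h)) = -(27 + (-14 - 22*10)) = -(27 + (-14 - 220)) = -(27 - 234) = -1*(-207) = 207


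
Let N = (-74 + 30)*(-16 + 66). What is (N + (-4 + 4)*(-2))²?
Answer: 4840000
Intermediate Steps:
N = -2200 (N = -44*50 = -2200)
(N + (-4 + 4)*(-2))² = (-2200 + (-4 + 4)*(-2))² = (-2200 + 0*(-2))² = (-2200 + 0)² = (-2200)² = 4840000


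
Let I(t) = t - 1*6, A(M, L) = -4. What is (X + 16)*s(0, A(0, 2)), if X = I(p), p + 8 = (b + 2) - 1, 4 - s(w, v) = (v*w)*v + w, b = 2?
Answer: 20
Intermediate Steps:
s(w, v) = 4 - w - w*v² (s(w, v) = 4 - ((v*w)*v + w) = 4 - (w*v² + w) = 4 - (w + w*v²) = 4 + (-w - w*v²) = 4 - w - w*v²)
p = -5 (p = -8 + ((2 + 2) - 1) = -8 + (4 - 1) = -8 + 3 = -5)
I(t) = -6 + t (I(t) = t - 6 = -6 + t)
X = -11 (X = -6 - 5 = -11)
(X + 16)*s(0, A(0, 2)) = (-11 + 16)*(4 - 1*0 - 1*0*(-4)²) = 5*(4 + 0 - 1*0*16) = 5*(4 + 0 + 0) = 5*4 = 20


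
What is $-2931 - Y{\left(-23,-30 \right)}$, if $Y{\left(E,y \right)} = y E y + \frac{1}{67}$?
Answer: $\frac{1190522}{67} \approx 17769.0$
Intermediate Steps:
$Y{\left(E,y \right)} = \frac{1}{67} + E y^{2}$ ($Y{\left(E,y \right)} = E y y + \frac{1}{67} = E y^{2} + \frac{1}{67} = \frac{1}{67} + E y^{2}$)
$-2931 - Y{\left(-23,-30 \right)} = -2931 - \left(\frac{1}{67} - 23 \left(-30\right)^{2}\right) = -2931 - \left(\frac{1}{67} - 20700\right) = -2931 - - \frac{1386899}{67} = -2931 + \frac{1386899}{67} = \frac{1190522}{67}$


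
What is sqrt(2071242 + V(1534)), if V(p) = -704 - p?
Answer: 2*sqrt(517251) ≈ 1438.4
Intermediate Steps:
sqrt(2071242 + V(1534)) = sqrt(2071242 + (-704 - 1*1534)) = sqrt(2071242 + (-704 - 1534)) = sqrt(2071242 - 2238) = sqrt(2069004) = 2*sqrt(517251)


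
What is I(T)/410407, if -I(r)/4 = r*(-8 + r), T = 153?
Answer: -88740/410407 ≈ -0.21622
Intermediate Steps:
I(r) = -4*r*(-8 + r)
I(T)/410407 = (4*153*(8 - 1*153))/410407 = (4*153*(8 - 153))*(1/410407) = (4*153*(-145))*(1/410407) = -88740*1/410407 = -88740/410407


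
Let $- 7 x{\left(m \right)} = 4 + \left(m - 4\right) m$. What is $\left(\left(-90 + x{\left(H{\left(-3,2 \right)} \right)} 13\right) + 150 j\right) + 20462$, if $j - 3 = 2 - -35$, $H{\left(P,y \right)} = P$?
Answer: $\frac{184279}{7} \approx 26326.0$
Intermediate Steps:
$j = 40$ ($j = 3 + \left(2 - -35\right) = 3 + \left(2 + 35\right) = 3 + 37 = 40$)
$x{\left(m \right)} = - \frac{4}{7} - \frac{m \left(-4 + m\right)}{7}$ ($x{\left(m \right)} = - \frac{4 + \left(m - 4\right) m}{7} = - \frac{4 + \left(-4 + m\right) m}{7} = - \frac{4 + m \left(-4 + m\right)}{7} = - \frac{4}{7} - \frac{m \left(-4 + m\right)}{7}$)
$\left(\left(-90 + x{\left(H{\left(-3,2 \right)} \right)} 13\right) + 150 j\right) + 20462 = \left(\left(-90 + \left(- \frac{4}{7} - \frac{\left(-3\right)^{2}}{7} + \frac{4}{7} \left(-3\right)\right) 13\right) + 150 \cdot 40\right) + 20462 = \left(\left(-90 + \left(- \frac{4}{7} - \frac{9}{7} - \frac{12}{7}\right) 13\right) + 6000\right) + 20462 = \left(\left(-90 - \frac{325}{7}\right) + 6000\right) + 20462 = \left(- \frac{955}{7} + 6000\right) + 20462 = \frac{41045}{7} + 20462 = \frac{184279}{7}$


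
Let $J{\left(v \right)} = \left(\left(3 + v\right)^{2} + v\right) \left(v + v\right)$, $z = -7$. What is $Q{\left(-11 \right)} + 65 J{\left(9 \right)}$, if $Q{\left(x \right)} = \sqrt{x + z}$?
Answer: $179010 + 3 i \sqrt{2} \approx 1.7901 \cdot 10^{5} + 4.2426 i$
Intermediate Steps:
$Q{\left(x \right)} = \sqrt{-7 + x}$ ($Q{\left(x \right)} = \sqrt{x - 7} = \sqrt{-7 + x}$)
$J{\left(v \right)} = 2 v \left(v + \left(3 + v\right)^{2}\right)$ ($J{\left(v \right)} = \left(v + \left(3 + v\right)^{2}\right) 2 v = 2 v \left(v + \left(3 + v\right)^{2}\right)$)
$Q{\left(-11 \right)} + 65 J{\left(9 \right)} = \sqrt{-7 - 11} + 65 \cdot 2 \cdot 9 \left(9 + \left(3 + 9\right)^{2}\right) = \sqrt{-18} + 65 \cdot 2 \cdot 9 \left(9 + 12^{2}\right) = 3 i \sqrt{2} + 65 \cdot 2 \cdot 9 \left(9 + 144\right) = 3 i \sqrt{2} + 65 \cdot 2 \cdot 9 \cdot 153 = 3 i \sqrt{2} + 65 \cdot 2754 = 3 i \sqrt{2} + 179010 = 179010 + 3 i \sqrt{2}$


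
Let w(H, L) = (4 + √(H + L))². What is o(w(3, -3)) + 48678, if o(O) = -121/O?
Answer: 778727/16 ≈ 48670.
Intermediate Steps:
o(w(3, -3)) + 48678 = -121/(4 + √(3 - 3))² + 48678 = -121/(4 + √0)² + 48678 = -121/(4 + 0)² + 48678 = -121/(4²) + 48678 = -121/16 + 48678 = 778727/16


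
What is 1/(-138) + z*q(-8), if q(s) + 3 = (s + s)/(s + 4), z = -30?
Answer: -4141/138 ≈ -30.007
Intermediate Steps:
q(s) = -3 + 2*s/(4 + s) (q(s) = -3 + (s + s)/(s + 4) = -3 + (2*s)/(4 + s) = -3 + 2*s/(4 + s))
1/(-138) + z*q(-8) = 1/(-138) - 30*(-12 - 1*(-8))/(4 - 8) = -1/138 - 30*(-12 + 8)/(-4) = -1/138 - (-15)*(-4)/2 = -1/138 - 30*1 = -1/138 - 30 = -4141/138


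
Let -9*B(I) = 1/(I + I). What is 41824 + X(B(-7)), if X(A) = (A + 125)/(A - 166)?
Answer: 874733209/20915 ≈ 41823.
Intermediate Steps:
B(I) = -1/(18*I) (B(I) = -1/(9*(I + I)) = -1/(2*I)/9 = -1/(18*I))
X(A) = (125 + A)/(-166 + A)
41824 + X(B(-7)) = 41824 + (125 - 1/18/(-7))/(-166 - 1/18/(-7)) = 41824 + (125 - 1/18*(-1/7))/(-166 - 1/18*(-1/7)) = 41824 + (125 + 1/126)/(-166 + 1/126) = 41824 + (15751/126)/(-20915/126) = 41824 - 126/20915*15751/126 = 41824 - 15751/20915 = 874733209/20915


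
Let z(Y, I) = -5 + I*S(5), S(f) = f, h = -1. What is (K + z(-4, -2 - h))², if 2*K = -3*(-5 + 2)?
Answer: 121/4 ≈ 30.250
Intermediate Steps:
K = 9/2 (K = (-3*(-5 + 2))/2 = (-3*(-3))/2 = (½)*9 = 9/2 ≈ 4.5000)
z(Y, I) = -5 + 5*I (z(Y, I) = -5 + I*5 = -5 + 5*I)
(K + z(-4, -2 - h))² = (9/2 + (-5 + 5*(-2 - 1*(-1))))² = (9/2 + (-5 + 5*(-2 + 1)))² = (9/2 + (-5 + 5*(-1)))² = (9/2 + (-5 - 5))² = (9/2 - 10)² = (-11/2)² = 121/4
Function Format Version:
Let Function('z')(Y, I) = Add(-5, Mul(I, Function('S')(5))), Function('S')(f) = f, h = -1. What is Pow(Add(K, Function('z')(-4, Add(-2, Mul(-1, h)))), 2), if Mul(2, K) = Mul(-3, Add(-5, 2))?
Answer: Rational(121, 4) ≈ 30.250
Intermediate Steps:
K = Rational(9, 2) (K = Mul(Rational(1, 2), Mul(-3, Add(-5, 2))) = Mul(Rational(1, 2), Mul(-3, -3)) = Mul(Rational(1, 2), 9) = Rational(9, 2) ≈ 4.5000)
Function('z')(Y, I) = Add(-5, Mul(5, I)) (Function('z')(Y, I) = Add(-5, Mul(I, 5)) = Add(-5, Mul(5, I)))
Pow(Add(K, Function('z')(-4, Add(-2, Mul(-1, h)))), 2) = Pow(Add(Rational(9, 2), Add(-5, Mul(5, Add(-2, Mul(-1, -1))))), 2) = Pow(Add(Rational(9, 2), Add(-5, Mul(5, Add(-2, 1)))), 2) = Pow(Add(Rational(9, 2), Add(-5, Mul(5, -1))), 2) = Pow(Add(Rational(9, 2), Add(-5, -5)), 2) = Pow(Add(Rational(9, 2), -10), 2) = Pow(Rational(-11, 2), 2) = Rational(121, 4)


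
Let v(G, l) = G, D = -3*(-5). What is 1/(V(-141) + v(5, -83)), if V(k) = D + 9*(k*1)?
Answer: -1/1249 ≈ -0.00080064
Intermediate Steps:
D = 15
V(k) = 15 + 9*k (V(k) = 15 + 9*(k*1) = 15 + 9*k)
1/(V(-141) + v(5, -83)) = 1/((15 + 9*(-141)) + 5) = 1/((15 - 1269) + 5) = 1/(-1254 + 5) = 1/(-1249) = -1/1249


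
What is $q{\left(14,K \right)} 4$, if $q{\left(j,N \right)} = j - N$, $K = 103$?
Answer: $-356$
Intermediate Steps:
$q{\left(14,K \right)} 4 = \left(14 - 103\right) 4 = \left(-89\right) 4 = -356$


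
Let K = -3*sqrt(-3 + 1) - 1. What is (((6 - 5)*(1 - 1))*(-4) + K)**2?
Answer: -17 + 6*I*sqrt(2) ≈ -17.0 + 8.4853*I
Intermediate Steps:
K = -1 - 3*I*sqrt(2) (K = -3*I*sqrt(2) - 1 = -1 - 3*I*sqrt(2) ≈ -1.0 - 4.2426*I)
(((6 - 5)*(1 - 1))*(-4) + K)**2 = (((6 - 5)*(1 - 1))*(-4) + (-1 - 3*I*sqrt(2)))**2 = ((1*0)*(-4) + (-1 - 3*I*sqrt(2)))**2 = (0*(-4) + (-1 - 3*I*sqrt(2)))**2 = (0 + (-1 - 3*I*sqrt(2)))**2 = (-1 - 3*I*sqrt(2))**2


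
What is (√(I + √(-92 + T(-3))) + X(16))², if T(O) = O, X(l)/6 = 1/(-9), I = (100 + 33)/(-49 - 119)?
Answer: (8 - √6*√(-19 + 24*I*√95))²/144 ≈ -3.1736 + 6.6815*I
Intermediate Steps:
I = -19/24 (I = 133/(-168) = 133*(-1/168) = -19/24 ≈ -0.79167)
X(l) = -⅔ (X(l) = 6/(-9) = 6*(-⅑) = -⅔)
(√(I + √(-92 + T(-3))) + X(16))² = (√(-19/24 + √(-92 - 3)) - ⅔)² = (√(-19/24 + √(-95)) - ⅔)² = (√(-19/24 + I*√95) - ⅔)² = (-⅔ + √(-19/24 + I*√95))²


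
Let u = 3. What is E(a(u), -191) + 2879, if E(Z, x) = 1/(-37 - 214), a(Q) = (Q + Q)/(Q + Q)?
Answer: 722628/251 ≈ 2879.0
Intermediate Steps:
a(Q) = 1 (a(Q) = (2*Q)/((2*Q)) = (2*Q)*(1/(2*Q)) = 1)
E(Z, x) = -1/251 (E(Z, x) = 1/(-251) = -1/251)
E(a(u), -191) + 2879 = -1/251 + 2879 = 722628/251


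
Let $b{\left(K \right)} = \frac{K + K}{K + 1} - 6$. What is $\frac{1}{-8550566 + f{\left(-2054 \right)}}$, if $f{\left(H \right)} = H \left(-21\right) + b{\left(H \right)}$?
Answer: $- \frac{2053}{17465766106} \approx -1.1754 \cdot 10^{-7}$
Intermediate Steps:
$b{\left(K \right)} = -6 + \frac{2 K}{1 + K}$ ($b{\left(K \right)} = \frac{2 K}{1 + K} - 6 = -6 + \frac{2 K}{1 + K}$)
$f{\left(H \right)} = - 21 H + \frac{2 \left(-3 - 2 H\right)}{1 + H}$ ($f{\left(H \right)} = H \left(-21\right) + \frac{2 \left(-3 - 2 H\right)}{1 + H} = - 21 H + \frac{2 \left(-3 - 2 H\right)}{1 + H}$)
$\frac{1}{-8550566 + f{\left(-2054 \right)}} = \frac{1}{-8550566 + \frac{-6 - -51350 - 21 \left(-2054\right)^{2}}{1 - 2054}} = \frac{1}{-8550566 + \frac{-6 + 51350 - 88597236}{-2053}} = \frac{1}{-8550566 - \frac{-6 + 51350 - 88597236}{2053}} = \frac{1}{-8550566 - - \frac{88545892}{2053}} = \frac{1}{-8550566 + \frac{88545892}{2053}} = \frac{1}{- \frac{17465766106}{2053}} = - \frac{2053}{17465766106}$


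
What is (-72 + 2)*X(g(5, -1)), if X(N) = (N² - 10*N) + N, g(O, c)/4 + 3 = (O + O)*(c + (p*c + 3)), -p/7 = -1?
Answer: -3279640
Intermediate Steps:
p = 7 (p = -7*(-1) = 7)
g(O, c) = -12 + 8*O*(3 + 8*c) (g(O, c) = -12 + 4*((O + O)*(c + (7*c + 3))) = -12 + 4*((2*O)*(c + (3 + 7*c))) = -12 + 4*((2*O)*(3 + 8*c)) = -12 + 4*(2*O*(3 + 8*c)) = -12 + 8*O*(3 + 8*c))
X(N) = N² - 9*N
(-72 + 2)*X(g(5, -1)) = (-72 + 2)*((-12 + 24*5 + 64*5*(-1))*(-9 + (-12 + 24*5 + 64*5*(-1)))) = -70*(-12 + 120 - 320)*(-9 + (-12 + 120 - 320)) = -(-14840)*(-9 - 212) = -(-14840)*(-221) = -70*46852 = -3279640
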